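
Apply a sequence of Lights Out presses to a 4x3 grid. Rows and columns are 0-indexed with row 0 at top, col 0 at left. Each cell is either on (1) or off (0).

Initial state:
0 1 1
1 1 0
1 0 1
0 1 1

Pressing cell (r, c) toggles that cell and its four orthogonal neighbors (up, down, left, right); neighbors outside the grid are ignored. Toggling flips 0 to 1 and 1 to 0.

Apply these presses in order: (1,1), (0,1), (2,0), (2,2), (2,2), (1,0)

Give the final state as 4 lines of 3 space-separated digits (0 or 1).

After press 1 at (1,1):
0 0 1
0 0 1
1 1 1
0 1 1

After press 2 at (0,1):
1 1 0
0 1 1
1 1 1
0 1 1

After press 3 at (2,0):
1 1 0
1 1 1
0 0 1
1 1 1

After press 4 at (2,2):
1 1 0
1 1 0
0 1 0
1 1 0

After press 5 at (2,2):
1 1 0
1 1 1
0 0 1
1 1 1

After press 6 at (1,0):
0 1 0
0 0 1
1 0 1
1 1 1

Answer: 0 1 0
0 0 1
1 0 1
1 1 1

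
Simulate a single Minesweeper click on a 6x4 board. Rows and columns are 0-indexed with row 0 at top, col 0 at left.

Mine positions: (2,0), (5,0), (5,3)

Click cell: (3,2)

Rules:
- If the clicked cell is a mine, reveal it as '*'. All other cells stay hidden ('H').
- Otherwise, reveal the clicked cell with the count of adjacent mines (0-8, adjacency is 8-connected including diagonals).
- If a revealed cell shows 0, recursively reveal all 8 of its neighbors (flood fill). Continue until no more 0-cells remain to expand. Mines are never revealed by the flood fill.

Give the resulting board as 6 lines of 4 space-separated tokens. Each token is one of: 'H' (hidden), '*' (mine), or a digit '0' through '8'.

0 0 0 0
1 1 0 0
H 1 0 0
H 1 0 0
H 1 1 1
H H H H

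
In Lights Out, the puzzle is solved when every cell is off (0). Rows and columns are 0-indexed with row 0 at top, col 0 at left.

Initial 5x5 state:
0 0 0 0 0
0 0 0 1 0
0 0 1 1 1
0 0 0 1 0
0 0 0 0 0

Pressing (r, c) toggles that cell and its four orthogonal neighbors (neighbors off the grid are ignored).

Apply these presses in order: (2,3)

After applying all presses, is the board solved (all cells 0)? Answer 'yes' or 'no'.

After press 1 at (2,3):
0 0 0 0 0
0 0 0 0 0
0 0 0 0 0
0 0 0 0 0
0 0 0 0 0

Lights still on: 0

Answer: yes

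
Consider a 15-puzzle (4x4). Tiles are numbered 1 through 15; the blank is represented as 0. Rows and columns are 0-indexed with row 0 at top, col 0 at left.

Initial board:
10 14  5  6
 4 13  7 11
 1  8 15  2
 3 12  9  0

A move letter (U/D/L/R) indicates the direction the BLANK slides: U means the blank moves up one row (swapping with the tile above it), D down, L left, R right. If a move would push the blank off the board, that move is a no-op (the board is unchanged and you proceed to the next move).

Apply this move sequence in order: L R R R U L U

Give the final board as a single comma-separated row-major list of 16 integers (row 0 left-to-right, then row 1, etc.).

Answer: 10, 14, 5, 6, 4, 13, 0, 11, 1, 8, 7, 15, 3, 12, 9, 2

Derivation:
After move 1 (L):
10 14  5  6
 4 13  7 11
 1  8 15  2
 3 12  0  9

After move 2 (R):
10 14  5  6
 4 13  7 11
 1  8 15  2
 3 12  9  0

After move 3 (R):
10 14  5  6
 4 13  7 11
 1  8 15  2
 3 12  9  0

After move 4 (R):
10 14  5  6
 4 13  7 11
 1  8 15  2
 3 12  9  0

After move 5 (U):
10 14  5  6
 4 13  7 11
 1  8 15  0
 3 12  9  2

After move 6 (L):
10 14  5  6
 4 13  7 11
 1  8  0 15
 3 12  9  2

After move 7 (U):
10 14  5  6
 4 13  0 11
 1  8  7 15
 3 12  9  2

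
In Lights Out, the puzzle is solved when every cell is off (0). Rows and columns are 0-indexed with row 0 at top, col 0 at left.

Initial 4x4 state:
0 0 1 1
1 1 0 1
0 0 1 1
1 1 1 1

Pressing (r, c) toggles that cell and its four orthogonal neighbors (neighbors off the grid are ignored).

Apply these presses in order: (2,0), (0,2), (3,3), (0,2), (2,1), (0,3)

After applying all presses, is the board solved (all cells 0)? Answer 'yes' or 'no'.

Answer: yes

Derivation:
After press 1 at (2,0):
0 0 1 1
0 1 0 1
1 1 1 1
0 1 1 1

After press 2 at (0,2):
0 1 0 0
0 1 1 1
1 1 1 1
0 1 1 1

After press 3 at (3,3):
0 1 0 0
0 1 1 1
1 1 1 0
0 1 0 0

After press 4 at (0,2):
0 0 1 1
0 1 0 1
1 1 1 0
0 1 0 0

After press 5 at (2,1):
0 0 1 1
0 0 0 1
0 0 0 0
0 0 0 0

After press 6 at (0,3):
0 0 0 0
0 0 0 0
0 0 0 0
0 0 0 0

Lights still on: 0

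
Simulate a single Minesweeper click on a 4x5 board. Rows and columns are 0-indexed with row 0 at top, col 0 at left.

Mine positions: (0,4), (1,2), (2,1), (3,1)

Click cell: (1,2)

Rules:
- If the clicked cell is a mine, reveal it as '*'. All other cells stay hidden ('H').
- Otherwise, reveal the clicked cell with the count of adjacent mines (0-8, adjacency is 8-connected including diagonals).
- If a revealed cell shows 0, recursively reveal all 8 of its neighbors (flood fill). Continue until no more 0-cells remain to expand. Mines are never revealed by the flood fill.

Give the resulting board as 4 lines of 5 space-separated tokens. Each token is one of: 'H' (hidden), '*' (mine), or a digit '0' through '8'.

H H H H H
H H * H H
H H H H H
H H H H H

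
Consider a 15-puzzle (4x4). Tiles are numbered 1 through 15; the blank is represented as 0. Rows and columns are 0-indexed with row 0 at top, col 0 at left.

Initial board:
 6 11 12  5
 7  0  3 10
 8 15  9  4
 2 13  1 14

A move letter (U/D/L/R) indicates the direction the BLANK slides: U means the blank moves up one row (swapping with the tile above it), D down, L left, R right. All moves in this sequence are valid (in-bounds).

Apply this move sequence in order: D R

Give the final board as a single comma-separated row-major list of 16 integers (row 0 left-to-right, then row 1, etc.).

After move 1 (D):
 6 11 12  5
 7 15  3 10
 8  0  9  4
 2 13  1 14

After move 2 (R):
 6 11 12  5
 7 15  3 10
 8  9  0  4
 2 13  1 14

Answer: 6, 11, 12, 5, 7, 15, 3, 10, 8, 9, 0, 4, 2, 13, 1, 14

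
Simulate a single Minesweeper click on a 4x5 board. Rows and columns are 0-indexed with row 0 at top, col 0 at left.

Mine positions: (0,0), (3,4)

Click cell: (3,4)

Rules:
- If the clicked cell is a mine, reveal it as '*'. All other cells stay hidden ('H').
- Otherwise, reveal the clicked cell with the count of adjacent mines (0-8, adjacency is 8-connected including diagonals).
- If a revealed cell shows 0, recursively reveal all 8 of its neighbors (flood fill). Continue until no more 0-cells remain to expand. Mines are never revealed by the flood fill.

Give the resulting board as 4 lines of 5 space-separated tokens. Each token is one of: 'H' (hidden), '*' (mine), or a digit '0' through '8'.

H H H H H
H H H H H
H H H H H
H H H H *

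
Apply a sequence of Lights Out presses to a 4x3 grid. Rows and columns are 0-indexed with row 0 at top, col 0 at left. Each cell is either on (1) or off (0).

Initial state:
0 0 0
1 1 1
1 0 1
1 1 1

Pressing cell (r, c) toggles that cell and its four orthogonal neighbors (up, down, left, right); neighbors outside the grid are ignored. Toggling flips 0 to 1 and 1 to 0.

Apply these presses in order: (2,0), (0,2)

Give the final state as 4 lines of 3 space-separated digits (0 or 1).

Answer: 0 1 1
0 1 0
0 1 1
0 1 1

Derivation:
After press 1 at (2,0):
0 0 0
0 1 1
0 1 1
0 1 1

After press 2 at (0,2):
0 1 1
0 1 0
0 1 1
0 1 1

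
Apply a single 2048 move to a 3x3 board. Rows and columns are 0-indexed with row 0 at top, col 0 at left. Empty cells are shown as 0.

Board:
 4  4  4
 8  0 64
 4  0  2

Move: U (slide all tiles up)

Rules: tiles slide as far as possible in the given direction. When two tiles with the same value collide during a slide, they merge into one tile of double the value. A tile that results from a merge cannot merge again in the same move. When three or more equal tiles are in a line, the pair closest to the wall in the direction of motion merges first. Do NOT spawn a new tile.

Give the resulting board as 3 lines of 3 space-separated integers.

Answer:  4  4  4
 8  0 64
 4  0  2

Derivation:
Slide up:
col 0: [4, 8, 4] -> [4, 8, 4]
col 1: [4, 0, 0] -> [4, 0, 0]
col 2: [4, 64, 2] -> [4, 64, 2]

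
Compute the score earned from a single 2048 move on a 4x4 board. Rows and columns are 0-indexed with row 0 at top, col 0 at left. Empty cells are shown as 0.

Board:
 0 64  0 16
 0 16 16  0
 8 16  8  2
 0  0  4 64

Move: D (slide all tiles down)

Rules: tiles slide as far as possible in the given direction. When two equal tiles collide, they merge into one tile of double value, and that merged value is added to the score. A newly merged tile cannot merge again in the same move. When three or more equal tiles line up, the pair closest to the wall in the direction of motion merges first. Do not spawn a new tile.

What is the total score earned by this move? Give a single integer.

Slide down:
col 0: [0, 0, 8, 0] -> [0, 0, 0, 8]  score +0 (running 0)
col 1: [64, 16, 16, 0] -> [0, 0, 64, 32]  score +32 (running 32)
col 2: [0, 16, 8, 4] -> [0, 16, 8, 4]  score +0 (running 32)
col 3: [16, 0, 2, 64] -> [0, 16, 2, 64]  score +0 (running 32)
Board after move:
 0  0  0  0
 0  0 16 16
 0 64  8  2
 8 32  4 64

Answer: 32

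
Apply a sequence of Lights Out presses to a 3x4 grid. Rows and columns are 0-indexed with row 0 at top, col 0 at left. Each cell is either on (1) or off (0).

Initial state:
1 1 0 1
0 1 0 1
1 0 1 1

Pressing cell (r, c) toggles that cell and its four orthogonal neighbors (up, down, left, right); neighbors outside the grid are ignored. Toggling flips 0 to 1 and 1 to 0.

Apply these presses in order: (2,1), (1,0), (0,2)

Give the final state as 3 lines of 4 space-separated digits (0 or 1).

Answer: 0 0 1 0
1 1 1 1
1 1 0 1

Derivation:
After press 1 at (2,1):
1 1 0 1
0 0 0 1
0 1 0 1

After press 2 at (1,0):
0 1 0 1
1 1 0 1
1 1 0 1

After press 3 at (0,2):
0 0 1 0
1 1 1 1
1 1 0 1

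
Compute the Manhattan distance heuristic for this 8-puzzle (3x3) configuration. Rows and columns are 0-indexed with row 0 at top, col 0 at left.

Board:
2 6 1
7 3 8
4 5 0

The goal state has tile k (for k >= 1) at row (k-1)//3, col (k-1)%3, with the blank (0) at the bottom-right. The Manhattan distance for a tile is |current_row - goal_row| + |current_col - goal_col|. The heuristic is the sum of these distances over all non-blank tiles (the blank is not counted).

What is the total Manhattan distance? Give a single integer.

Tile 2: (0,0)->(0,1) = 1
Tile 6: (0,1)->(1,2) = 2
Tile 1: (0,2)->(0,0) = 2
Tile 7: (1,0)->(2,0) = 1
Tile 3: (1,1)->(0,2) = 2
Tile 8: (1,2)->(2,1) = 2
Tile 4: (2,0)->(1,0) = 1
Tile 5: (2,1)->(1,1) = 1
Sum: 1 + 2 + 2 + 1 + 2 + 2 + 1 + 1 = 12

Answer: 12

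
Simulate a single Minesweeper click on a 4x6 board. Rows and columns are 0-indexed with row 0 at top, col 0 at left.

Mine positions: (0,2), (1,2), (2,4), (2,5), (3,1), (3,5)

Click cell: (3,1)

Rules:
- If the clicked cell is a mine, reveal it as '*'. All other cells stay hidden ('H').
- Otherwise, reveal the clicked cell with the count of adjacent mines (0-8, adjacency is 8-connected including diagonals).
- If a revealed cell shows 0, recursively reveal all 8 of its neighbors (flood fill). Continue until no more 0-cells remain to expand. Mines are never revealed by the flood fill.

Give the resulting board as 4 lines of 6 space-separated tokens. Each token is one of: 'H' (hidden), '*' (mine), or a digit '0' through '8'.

H H H H H H
H H H H H H
H H H H H H
H * H H H H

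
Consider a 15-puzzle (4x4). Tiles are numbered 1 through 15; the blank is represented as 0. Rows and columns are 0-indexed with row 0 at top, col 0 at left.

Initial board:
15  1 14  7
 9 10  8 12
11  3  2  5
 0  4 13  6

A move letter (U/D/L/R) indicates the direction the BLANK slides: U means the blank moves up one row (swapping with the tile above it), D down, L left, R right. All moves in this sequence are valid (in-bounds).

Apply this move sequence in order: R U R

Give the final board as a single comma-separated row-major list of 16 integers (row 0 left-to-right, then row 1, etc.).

After move 1 (R):
15  1 14  7
 9 10  8 12
11  3  2  5
 4  0 13  6

After move 2 (U):
15  1 14  7
 9 10  8 12
11  0  2  5
 4  3 13  6

After move 3 (R):
15  1 14  7
 9 10  8 12
11  2  0  5
 4  3 13  6

Answer: 15, 1, 14, 7, 9, 10, 8, 12, 11, 2, 0, 5, 4, 3, 13, 6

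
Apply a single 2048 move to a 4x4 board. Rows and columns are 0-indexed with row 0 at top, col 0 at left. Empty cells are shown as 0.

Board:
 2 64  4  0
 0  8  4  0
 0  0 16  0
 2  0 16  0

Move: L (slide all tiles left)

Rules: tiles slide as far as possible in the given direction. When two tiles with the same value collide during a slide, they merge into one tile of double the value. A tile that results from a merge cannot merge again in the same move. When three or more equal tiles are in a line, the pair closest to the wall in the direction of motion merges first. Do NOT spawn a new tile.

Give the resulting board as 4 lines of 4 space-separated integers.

Slide left:
row 0: [2, 64, 4, 0] -> [2, 64, 4, 0]
row 1: [0, 8, 4, 0] -> [8, 4, 0, 0]
row 2: [0, 0, 16, 0] -> [16, 0, 0, 0]
row 3: [2, 0, 16, 0] -> [2, 16, 0, 0]

Answer:  2 64  4  0
 8  4  0  0
16  0  0  0
 2 16  0  0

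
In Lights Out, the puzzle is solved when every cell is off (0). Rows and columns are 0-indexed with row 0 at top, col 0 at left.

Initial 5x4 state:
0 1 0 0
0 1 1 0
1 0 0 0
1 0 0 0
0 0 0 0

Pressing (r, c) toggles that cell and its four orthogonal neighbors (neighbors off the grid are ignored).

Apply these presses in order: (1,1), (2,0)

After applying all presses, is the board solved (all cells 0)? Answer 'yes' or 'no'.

Answer: yes

Derivation:
After press 1 at (1,1):
0 0 0 0
1 0 0 0
1 1 0 0
1 0 0 0
0 0 0 0

After press 2 at (2,0):
0 0 0 0
0 0 0 0
0 0 0 0
0 0 0 0
0 0 0 0

Lights still on: 0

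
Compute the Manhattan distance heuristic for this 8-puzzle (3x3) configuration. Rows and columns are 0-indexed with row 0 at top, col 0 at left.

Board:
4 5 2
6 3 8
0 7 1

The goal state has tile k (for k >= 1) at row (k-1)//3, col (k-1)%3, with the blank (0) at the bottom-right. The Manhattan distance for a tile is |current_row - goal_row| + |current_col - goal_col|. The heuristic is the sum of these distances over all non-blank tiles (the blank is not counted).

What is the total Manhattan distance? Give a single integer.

Answer: 14

Derivation:
Tile 4: (0,0)->(1,0) = 1
Tile 5: (0,1)->(1,1) = 1
Tile 2: (0,2)->(0,1) = 1
Tile 6: (1,0)->(1,2) = 2
Tile 3: (1,1)->(0,2) = 2
Tile 8: (1,2)->(2,1) = 2
Tile 7: (2,1)->(2,0) = 1
Tile 1: (2,2)->(0,0) = 4
Sum: 1 + 1 + 1 + 2 + 2 + 2 + 1 + 4 = 14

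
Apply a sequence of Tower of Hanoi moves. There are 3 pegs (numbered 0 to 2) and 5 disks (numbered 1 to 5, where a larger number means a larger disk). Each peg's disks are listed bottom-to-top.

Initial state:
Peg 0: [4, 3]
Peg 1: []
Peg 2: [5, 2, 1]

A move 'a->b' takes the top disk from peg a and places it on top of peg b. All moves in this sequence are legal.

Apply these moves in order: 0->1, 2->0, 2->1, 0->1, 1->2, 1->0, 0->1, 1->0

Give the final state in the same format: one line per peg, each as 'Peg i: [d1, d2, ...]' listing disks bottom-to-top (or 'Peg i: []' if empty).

Answer: Peg 0: [4, 2]
Peg 1: [3]
Peg 2: [5, 1]

Derivation:
After move 1 (0->1):
Peg 0: [4]
Peg 1: [3]
Peg 2: [5, 2, 1]

After move 2 (2->0):
Peg 0: [4, 1]
Peg 1: [3]
Peg 2: [5, 2]

After move 3 (2->1):
Peg 0: [4, 1]
Peg 1: [3, 2]
Peg 2: [5]

After move 4 (0->1):
Peg 0: [4]
Peg 1: [3, 2, 1]
Peg 2: [5]

After move 5 (1->2):
Peg 0: [4]
Peg 1: [3, 2]
Peg 2: [5, 1]

After move 6 (1->0):
Peg 0: [4, 2]
Peg 1: [3]
Peg 2: [5, 1]

After move 7 (0->1):
Peg 0: [4]
Peg 1: [3, 2]
Peg 2: [5, 1]

After move 8 (1->0):
Peg 0: [4, 2]
Peg 1: [3]
Peg 2: [5, 1]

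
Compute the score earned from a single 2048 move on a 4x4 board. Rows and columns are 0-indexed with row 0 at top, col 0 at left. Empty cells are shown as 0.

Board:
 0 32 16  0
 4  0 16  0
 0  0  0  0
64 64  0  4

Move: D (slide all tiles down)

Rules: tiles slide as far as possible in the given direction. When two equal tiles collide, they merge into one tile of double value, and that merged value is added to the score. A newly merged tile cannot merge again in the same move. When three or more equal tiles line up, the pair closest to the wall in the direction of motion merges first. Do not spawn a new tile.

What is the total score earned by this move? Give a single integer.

Answer: 32

Derivation:
Slide down:
col 0: [0, 4, 0, 64] -> [0, 0, 4, 64]  score +0 (running 0)
col 1: [32, 0, 0, 64] -> [0, 0, 32, 64]  score +0 (running 0)
col 2: [16, 16, 0, 0] -> [0, 0, 0, 32]  score +32 (running 32)
col 3: [0, 0, 0, 4] -> [0, 0, 0, 4]  score +0 (running 32)
Board after move:
 0  0  0  0
 0  0  0  0
 4 32  0  0
64 64 32  4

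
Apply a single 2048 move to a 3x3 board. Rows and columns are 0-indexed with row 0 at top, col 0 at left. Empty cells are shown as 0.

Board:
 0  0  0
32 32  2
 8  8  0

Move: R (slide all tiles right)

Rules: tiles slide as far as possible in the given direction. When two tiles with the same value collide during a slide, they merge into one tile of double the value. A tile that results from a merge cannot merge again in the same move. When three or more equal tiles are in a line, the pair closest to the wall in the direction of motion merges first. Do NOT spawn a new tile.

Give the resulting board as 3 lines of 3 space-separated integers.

Slide right:
row 0: [0, 0, 0] -> [0, 0, 0]
row 1: [32, 32, 2] -> [0, 64, 2]
row 2: [8, 8, 0] -> [0, 0, 16]

Answer:  0  0  0
 0 64  2
 0  0 16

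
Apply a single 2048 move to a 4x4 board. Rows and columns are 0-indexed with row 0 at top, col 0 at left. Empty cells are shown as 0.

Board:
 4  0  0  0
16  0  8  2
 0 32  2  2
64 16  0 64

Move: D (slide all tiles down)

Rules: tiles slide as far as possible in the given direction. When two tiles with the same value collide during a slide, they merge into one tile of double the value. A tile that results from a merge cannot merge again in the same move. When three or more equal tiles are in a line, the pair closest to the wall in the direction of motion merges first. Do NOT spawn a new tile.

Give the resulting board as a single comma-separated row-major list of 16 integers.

Slide down:
col 0: [4, 16, 0, 64] -> [0, 4, 16, 64]
col 1: [0, 0, 32, 16] -> [0, 0, 32, 16]
col 2: [0, 8, 2, 0] -> [0, 0, 8, 2]
col 3: [0, 2, 2, 64] -> [0, 0, 4, 64]

Answer: 0, 0, 0, 0, 4, 0, 0, 0, 16, 32, 8, 4, 64, 16, 2, 64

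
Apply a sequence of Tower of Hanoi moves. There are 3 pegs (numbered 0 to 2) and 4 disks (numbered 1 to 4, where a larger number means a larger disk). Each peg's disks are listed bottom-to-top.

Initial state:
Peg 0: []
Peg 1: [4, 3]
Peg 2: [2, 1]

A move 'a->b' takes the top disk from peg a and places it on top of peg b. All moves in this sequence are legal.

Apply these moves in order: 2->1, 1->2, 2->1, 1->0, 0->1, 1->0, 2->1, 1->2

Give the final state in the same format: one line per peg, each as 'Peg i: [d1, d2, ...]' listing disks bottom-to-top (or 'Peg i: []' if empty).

After move 1 (2->1):
Peg 0: []
Peg 1: [4, 3, 1]
Peg 2: [2]

After move 2 (1->2):
Peg 0: []
Peg 1: [4, 3]
Peg 2: [2, 1]

After move 3 (2->1):
Peg 0: []
Peg 1: [4, 3, 1]
Peg 2: [2]

After move 4 (1->0):
Peg 0: [1]
Peg 1: [4, 3]
Peg 2: [2]

After move 5 (0->1):
Peg 0: []
Peg 1: [4, 3, 1]
Peg 2: [2]

After move 6 (1->0):
Peg 0: [1]
Peg 1: [4, 3]
Peg 2: [2]

After move 7 (2->1):
Peg 0: [1]
Peg 1: [4, 3, 2]
Peg 2: []

After move 8 (1->2):
Peg 0: [1]
Peg 1: [4, 3]
Peg 2: [2]

Answer: Peg 0: [1]
Peg 1: [4, 3]
Peg 2: [2]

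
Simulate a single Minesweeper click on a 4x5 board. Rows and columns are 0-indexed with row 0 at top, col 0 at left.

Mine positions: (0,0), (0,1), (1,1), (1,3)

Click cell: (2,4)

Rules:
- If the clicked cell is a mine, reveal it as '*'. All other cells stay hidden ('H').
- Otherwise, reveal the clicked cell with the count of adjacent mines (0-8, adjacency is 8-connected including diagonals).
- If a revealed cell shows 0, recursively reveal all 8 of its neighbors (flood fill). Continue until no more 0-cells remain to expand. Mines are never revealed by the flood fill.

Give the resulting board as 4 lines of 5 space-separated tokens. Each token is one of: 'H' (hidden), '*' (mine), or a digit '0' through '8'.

H H H H H
H H H H H
H H H H 1
H H H H H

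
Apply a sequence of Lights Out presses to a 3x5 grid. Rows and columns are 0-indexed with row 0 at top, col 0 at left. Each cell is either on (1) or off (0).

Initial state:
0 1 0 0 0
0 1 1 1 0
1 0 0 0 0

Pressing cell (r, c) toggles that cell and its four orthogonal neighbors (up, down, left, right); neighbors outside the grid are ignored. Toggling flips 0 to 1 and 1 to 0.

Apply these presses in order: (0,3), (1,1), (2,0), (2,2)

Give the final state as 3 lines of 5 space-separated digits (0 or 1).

After press 1 at (0,3):
0 1 1 1 1
0 1 1 0 0
1 0 0 0 0

After press 2 at (1,1):
0 0 1 1 1
1 0 0 0 0
1 1 0 0 0

After press 3 at (2,0):
0 0 1 1 1
0 0 0 0 0
0 0 0 0 0

After press 4 at (2,2):
0 0 1 1 1
0 0 1 0 0
0 1 1 1 0

Answer: 0 0 1 1 1
0 0 1 0 0
0 1 1 1 0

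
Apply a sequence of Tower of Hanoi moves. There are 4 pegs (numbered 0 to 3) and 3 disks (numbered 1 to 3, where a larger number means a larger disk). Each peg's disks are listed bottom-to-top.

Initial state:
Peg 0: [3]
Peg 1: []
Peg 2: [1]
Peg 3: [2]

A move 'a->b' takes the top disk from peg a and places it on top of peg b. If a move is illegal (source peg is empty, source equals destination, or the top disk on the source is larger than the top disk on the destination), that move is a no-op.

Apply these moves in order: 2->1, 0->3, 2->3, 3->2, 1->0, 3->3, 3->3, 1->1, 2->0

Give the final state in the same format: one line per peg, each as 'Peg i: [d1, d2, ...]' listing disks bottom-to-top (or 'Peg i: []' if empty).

After move 1 (2->1):
Peg 0: [3]
Peg 1: [1]
Peg 2: []
Peg 3: [2]

After move 2 (0->3):
Peg 0: [3]
Peg 1: [1]
Peg 2: []
Peg 3: [2]

After move 3 (2->3):
Peg 0: [3]
Peg 1: [1]
Peg 2: []
Peg 3: [2]

After move 4 (3->2):
Peg 0: [3]
Peg 1: [1]
Peg 2: [2]
Peg 3: []

After move 5 (1->0):
Peg 0: [3, 1]
Peg 1: []
Peg 2: [2]
Peg 3: []

After move 6 (3->3):
Peg 0: [3, 1]
Peg 1: []
Peg 2: [2]
Peg 3: []

After move 7 (3->3):
Peg 0: [3, 1]
Peg 1: []
Peg 2: [2]
Peg 3: []

After move 8 (1->1):
Peg 0: [3, 1]
Peg 1: []
Peg 2: [2]
Peg 3: []

After move 9 (2->0):
Peg 0: [3, 1]
Peg 1: []
Peg 2: [2]
Peg 3: []

Answer: Peg 0: [3, 1]
Peg 1: []
Peg 2: [2]
Peg 3: []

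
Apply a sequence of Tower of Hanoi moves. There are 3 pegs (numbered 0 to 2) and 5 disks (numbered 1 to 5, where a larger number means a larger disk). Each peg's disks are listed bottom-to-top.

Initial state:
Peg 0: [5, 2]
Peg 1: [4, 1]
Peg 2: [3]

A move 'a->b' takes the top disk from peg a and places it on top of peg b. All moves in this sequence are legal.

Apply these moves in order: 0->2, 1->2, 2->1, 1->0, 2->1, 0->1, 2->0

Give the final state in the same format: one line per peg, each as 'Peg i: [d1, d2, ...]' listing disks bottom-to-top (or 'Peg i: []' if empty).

Answer: Peg 0: [5, 3]
Peg 1: [4, 2, 1]
Peg 2: []

Derivation:
After move 1 (0->2):
Peg 0: [5]
Peg 1: [4, 1]
Peg 2: [3, 2]

After move 2 (1->2):
Peg 0: [5]
Peg 1: [4]
Peg 2: [3, 2, 1]

After move 3 (2->1):
Peg 0: [5]
Peg 1: [4, 1]
Peg 2: [3, 2]

After move 4 (1->0):
Peg 0: [5, 1]
Peg 1: [4]
Peg 2: [3, 2]

After move 5 (2->1):
Peg 0: [5, 1]
Peg 1: [4, 2]
Peg 2: [3]

After move 6 (0->1):
Peg 0: [5]
Peg 1: [4, 2, 1]
Peg 2: [3]

After move 7 (2->0):
Peg 0: [5, 3]
Peg 1: [4, 2, 1]
Peg 2: []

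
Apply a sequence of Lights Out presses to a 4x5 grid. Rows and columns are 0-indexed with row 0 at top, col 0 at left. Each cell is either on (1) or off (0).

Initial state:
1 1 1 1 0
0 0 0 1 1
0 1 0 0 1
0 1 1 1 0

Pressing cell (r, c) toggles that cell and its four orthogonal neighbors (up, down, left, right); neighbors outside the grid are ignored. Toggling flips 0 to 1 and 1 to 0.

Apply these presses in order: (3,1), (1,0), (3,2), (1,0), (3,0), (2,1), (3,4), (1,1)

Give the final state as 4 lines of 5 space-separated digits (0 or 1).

After press 1 at (3,1):
1 1 1 1 0
0 0 0 1 1
0 0 0 0 1
1 0 0 1 0

After press 2 at (1,0):
0 1 1 1 0
1 1 0 1 1
1 0 0 0 1
1 0 0 1 0

After press 3 at (3,2):
0 1 1 1 0
1 1 0 1 1
1 0 1 0 1
1 1 1 0 0

After press 4 at (1,0):
1 1 1 1 0
0 0 0 1 1
0 0 1 0 1
1 1 1 0 0

After press 5 at (3,0):
1 1 1 1 0
0 0 0 1 1
1 0 1 0 1
0 0 1 0 0

After press 6 at (2,1):
1 1 1 1 0
0 1 0 1 1
0 1 0 0 1
0 1 1 0 0

After press 7 at (3,4):
1 1 1 1 0
0 1 0 1 1
0 1 0 0 0
0 1 1 1 1

After press 8 at (1,1):
1 0 1 1 0
1 0 1 1 1
0 0 0 0 0
0 1 1 1 1

Answer: 1 0 1 1 0
1 0 1 1 1
0 0 0 0 0
0 1 1 1 1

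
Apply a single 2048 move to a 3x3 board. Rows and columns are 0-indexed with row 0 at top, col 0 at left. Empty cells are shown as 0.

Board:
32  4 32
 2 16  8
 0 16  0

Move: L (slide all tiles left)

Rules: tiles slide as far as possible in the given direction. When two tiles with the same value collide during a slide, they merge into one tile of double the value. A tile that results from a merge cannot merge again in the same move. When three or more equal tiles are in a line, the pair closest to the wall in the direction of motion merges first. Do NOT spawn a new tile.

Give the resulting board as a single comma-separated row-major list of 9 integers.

Slide left:
row 0: [32, 4, 32] -> [32, 4, 32]
row 1: [2, 16, 8] -> [2, 16, 8]
row 2: [0, 16, 0] -> [16, 0, 0]

Answer: 32, 4, 32, 2, 16, 8, 16, 0, 0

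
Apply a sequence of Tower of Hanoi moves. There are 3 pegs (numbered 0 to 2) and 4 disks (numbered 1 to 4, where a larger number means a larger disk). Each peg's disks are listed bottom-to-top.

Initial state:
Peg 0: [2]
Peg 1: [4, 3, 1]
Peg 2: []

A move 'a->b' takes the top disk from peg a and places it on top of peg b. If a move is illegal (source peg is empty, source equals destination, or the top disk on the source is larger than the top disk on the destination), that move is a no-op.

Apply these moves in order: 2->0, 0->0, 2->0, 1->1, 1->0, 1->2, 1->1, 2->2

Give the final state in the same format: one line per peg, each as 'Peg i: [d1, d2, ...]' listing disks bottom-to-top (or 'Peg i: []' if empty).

After move 1 (2->0):
Peg 0: [2]
Peg 1: [4, 3, 1]
Peg 2: []

After move 2 (0->0):
Peg 0: [2]
Peg 1: [4, 3, 1]
Peg 2: []

After move 3 (2->0):
Peg 0: [2]
Peg 1: [4, 3, 1]
Peg 2: []

After move 4 (1->1):
Peg 0: [2]
Peg 1: [4, 3, 1]
Peg 2: []

After move 5 (1->0):
Peg 0: [2, 1]
Peg 1: [4, 3]
Peg 2: []

After move 6 (1->2):
Peg 0: [2, 1]
Peg 1: [4]
Peg 2: [3]

After move 7 (1->1):
Peg 0: [2, 1]
Peg 1: [4]
Peg 2: [3]

After move 8 (2->2):
Peg 0: [2, 1]
Peg 1: [4]
Peg 2: [3]

Answer: Peg 0: [2, 1]
Peg 1: [4]
Peg 2: [3]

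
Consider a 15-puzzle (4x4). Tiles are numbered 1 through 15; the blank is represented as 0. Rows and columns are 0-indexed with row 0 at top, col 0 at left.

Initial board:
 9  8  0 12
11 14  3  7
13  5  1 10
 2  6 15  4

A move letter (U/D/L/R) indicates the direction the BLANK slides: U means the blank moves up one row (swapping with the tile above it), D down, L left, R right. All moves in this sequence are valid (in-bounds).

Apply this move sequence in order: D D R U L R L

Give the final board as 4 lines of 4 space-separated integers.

Answer:  9  8  3 12
11 14  0  1
13  5 10  7
 2  6 15  4

Derivation:
After move 1 (D):
 9  8  3 12
11 14  0  7
13  5  1 10
 2  6 15  4

After move 2 (D):
 9  8  3 12
11 14  1  7
13  5  0 10
 2  6 15  4

After move 3 (R):
 9  8  3 12
11 14  1  7
13  5 10  0
 2  6 15  4

After move 4 (U):
 9  8  3 12
11 14  1  0
13  5 10  7
 2  6 15  4

After move 5 (L):
 9  8  3 12
11 14  0  1
13  5 10  7
 2  6 15  4

After move 6 (R):
 9  8  3 12
11 14  1  0
13  5 10  7
 2  6 15  4

After move 7 (L):
 9  8  3 12
11 14  0  1
13  5 10  7
 2  6 15  4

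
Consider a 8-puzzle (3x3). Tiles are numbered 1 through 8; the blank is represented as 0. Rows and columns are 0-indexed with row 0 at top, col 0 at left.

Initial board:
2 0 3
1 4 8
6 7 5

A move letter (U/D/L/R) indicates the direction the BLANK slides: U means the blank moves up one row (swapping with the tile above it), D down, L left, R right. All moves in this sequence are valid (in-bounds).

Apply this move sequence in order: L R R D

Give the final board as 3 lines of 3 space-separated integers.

After move 1 (L):
0 2 3
1 4 8
6 7 5

After move 2 (R):
2 0 3
1 4 8
6 7 5

After move 3 (R):
2 3 0
1 4 8
6 7 5

After move 4 (D):
2 3 8
1 4 0
6 7 5

Answer: 2 3 8
1 4 0
6 7 5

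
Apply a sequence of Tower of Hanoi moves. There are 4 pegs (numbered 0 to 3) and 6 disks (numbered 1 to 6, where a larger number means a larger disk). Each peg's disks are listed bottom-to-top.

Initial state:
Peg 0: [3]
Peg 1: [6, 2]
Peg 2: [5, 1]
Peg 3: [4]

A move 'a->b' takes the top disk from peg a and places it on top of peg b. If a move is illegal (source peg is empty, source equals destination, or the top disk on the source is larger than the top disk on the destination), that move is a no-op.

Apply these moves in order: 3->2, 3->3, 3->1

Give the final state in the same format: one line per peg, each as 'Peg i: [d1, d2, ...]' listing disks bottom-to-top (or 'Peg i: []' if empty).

After move 1 (3->2):
Peg 0: [3]
Peg 1: [6, 2]
Peg 2: [5, 1]
Peg 3: [4]

After move 2 (3->3):
Peg 0: [3]
Peg 1: [6, 2]
Peg 2: [5, 1]
Peg 3: [4]

After move 3 (3->1):
Peg 0: [3]
Peg 1: [6, 2]
Peg 2: [5, 1]
Peg 3: [4]

Answer: Peg 0: [3]
Peg 1: [6, 2]
Peg 2: [5, 1]
Peg 3: [4]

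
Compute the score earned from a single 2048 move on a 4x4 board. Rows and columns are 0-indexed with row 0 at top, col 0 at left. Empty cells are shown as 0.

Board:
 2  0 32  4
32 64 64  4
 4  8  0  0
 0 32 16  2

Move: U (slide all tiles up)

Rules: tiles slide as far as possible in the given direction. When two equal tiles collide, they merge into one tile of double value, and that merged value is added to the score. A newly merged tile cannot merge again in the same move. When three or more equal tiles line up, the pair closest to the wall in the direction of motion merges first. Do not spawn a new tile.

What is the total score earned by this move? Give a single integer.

Slide up:
col 0: [2, 32, 4, 0] -> [2, 32, 4, 0]  score +0 (running 0)
col 1: [0, 64, 8, 32] -> [64, 8, 32, 0]  score +0 (running 0)
col 2: [32, 64, 0, 16] -> [32, 64, 16, 0]  score +0 (running 0)
col 3: [4, 4, 0, 2] -> [8, 2, 0, 0]  score +8 (running 8)
Board after move:
 2 64 32  8
32  8 64  2
 4 32 16  0
 0  0  0  0

Answer: 8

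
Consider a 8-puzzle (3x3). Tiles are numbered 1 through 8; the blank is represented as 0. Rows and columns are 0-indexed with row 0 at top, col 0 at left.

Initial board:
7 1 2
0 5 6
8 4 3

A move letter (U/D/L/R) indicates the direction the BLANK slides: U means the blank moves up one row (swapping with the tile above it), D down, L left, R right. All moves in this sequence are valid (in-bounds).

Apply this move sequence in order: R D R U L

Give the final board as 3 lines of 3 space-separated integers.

After move 1 (R):
7 1 2
5 0 6
8 4 3

After move 2 (D):
7 1 2
5 4 6
8 0 3

After move 3 (R):
7 1 2
5 4 6
8 3 0

After move 4 (U):
7 1 2
5 4 0
8 3 6

After move 5 (L):
7 1 2
5 0 4
8 3 6

Answer: 7 1 2
5 0 4
8 3 6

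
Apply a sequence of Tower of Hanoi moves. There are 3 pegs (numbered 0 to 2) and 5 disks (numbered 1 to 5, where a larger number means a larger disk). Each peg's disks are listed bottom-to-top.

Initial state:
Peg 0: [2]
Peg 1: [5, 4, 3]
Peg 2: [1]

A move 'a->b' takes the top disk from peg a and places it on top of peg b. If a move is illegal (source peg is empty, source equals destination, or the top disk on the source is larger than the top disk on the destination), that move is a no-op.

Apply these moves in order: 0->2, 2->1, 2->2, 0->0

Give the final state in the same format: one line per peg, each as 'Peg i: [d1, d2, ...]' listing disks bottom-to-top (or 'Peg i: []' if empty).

After move 1 (0->2):
Peg 0: [2]
Peg 1: [5, 4, 3]
Peg 2: [1]

After move 2 (2->1):
Peg 0: [2]
Peg 1: [5, 4, 3, 1]
Peg 2: []

After move 3 (2->2):
Peg 0: [2]
Peg 1: [5, 4, 3, 1]
Peg 2: []

After move 4 (0->0):
Peg 0: [2]
Peg 1: [5, 4, 3, 1]
Peg 2: []

Answer: Peg 0: [2]
Peg 1: [5, 4, 3, 1]
Peg 2: []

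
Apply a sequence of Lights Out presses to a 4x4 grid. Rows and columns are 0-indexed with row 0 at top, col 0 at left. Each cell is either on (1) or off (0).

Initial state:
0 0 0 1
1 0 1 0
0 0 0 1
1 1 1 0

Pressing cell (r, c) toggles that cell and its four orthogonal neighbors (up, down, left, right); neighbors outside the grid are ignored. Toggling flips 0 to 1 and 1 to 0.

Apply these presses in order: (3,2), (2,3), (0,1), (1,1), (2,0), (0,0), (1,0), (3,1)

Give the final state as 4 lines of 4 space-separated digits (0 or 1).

After press 1 at (3,2):
0 0 0 1
1 0 1 0
0 0 1 1
1 0 0 1

After press 2 at (2,3):
0 0 0 1
1 0 1 1
0 0 0 0
1 0 0 0

After press 3 at (0,1):
1 1 1 1
1 1 1 1
0 0 0 0
1 0 0 0

After press 4 at (1,1):
1 0 1 1
0 0 0 1
0 1 0 0
1 0 0 0

After press 5 at (2,0):
1 0 1 1
1 0 0 1
1 0 0 0
0 0 0 0

After press 6 at (0,0):
0 1 1 1
0 0 0 1
1 0 0 0
0 0 0 0

After press 7 at (1,0):
1 1 1 1
1 1 0 1
0 0 0 0
0 0 0 0

After press 8 at (3,1):
1 1 1 1
1 1 0 1
0 1 0 0
1 1 1 0

Answer: 1 1 1 1
1 1 0 1
0 1 0 0
1 1 1 0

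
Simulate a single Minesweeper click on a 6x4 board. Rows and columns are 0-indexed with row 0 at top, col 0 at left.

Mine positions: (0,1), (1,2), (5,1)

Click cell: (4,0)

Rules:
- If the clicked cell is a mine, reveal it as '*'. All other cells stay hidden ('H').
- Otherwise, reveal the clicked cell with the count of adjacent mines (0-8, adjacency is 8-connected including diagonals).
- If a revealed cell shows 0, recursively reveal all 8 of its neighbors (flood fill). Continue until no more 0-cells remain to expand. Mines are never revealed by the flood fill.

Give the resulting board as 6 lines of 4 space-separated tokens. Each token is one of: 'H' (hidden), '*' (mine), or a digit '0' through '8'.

H H H H
H H H H
H H H H
H H H H
1 H H H
H H H H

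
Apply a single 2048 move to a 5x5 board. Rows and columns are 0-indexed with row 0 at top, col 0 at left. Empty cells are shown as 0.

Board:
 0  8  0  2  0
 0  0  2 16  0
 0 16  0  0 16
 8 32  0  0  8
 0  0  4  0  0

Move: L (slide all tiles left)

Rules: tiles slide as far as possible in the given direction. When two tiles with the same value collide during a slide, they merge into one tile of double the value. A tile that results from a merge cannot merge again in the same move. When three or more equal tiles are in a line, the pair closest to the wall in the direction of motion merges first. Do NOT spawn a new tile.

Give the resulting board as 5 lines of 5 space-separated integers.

Slide left:
row 0: [0, 8, 0, 2, 0] -> [8, 2, 0, 0, 0]
row 1: [0, 0, 2, 16, 0] -> [2, 16, 0, 0, 0]
row 2: [0, 16, 0, 0, 16] -> [32, 0, 0, 0, 0]
row 3: [8, 32, 0, 0, 8] -> [8, 32, 8, 0, 0]
row 4: [0, 0, 4, 0, 0] -> [4, 0, 0, 0, 0]

Answer:  8  2  0  0  0
 2 16  0  0  0
32  0  0  0  0
 8 32  8  0  0
 4  0  0  0  0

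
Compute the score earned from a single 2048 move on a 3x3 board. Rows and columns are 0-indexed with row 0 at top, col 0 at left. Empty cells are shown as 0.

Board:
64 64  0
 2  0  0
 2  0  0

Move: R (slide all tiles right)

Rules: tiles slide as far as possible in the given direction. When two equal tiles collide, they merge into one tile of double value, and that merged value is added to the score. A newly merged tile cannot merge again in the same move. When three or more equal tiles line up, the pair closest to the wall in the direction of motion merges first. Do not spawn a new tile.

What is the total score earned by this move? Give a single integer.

Answer: 128

Derivation:
Slide right:
row 0: [64, 64, 0] -> [0, 0, 128]  score +128 (running 128)
row 1: [2, 0, 0] -> [0, 0, 2]  score +0 (running 128)
row 2: [2, 0, 0] -> [0, 0, 2]  score +0 (running 128)
Board after move:
  0   0 128
  0   0   2
  0   0   2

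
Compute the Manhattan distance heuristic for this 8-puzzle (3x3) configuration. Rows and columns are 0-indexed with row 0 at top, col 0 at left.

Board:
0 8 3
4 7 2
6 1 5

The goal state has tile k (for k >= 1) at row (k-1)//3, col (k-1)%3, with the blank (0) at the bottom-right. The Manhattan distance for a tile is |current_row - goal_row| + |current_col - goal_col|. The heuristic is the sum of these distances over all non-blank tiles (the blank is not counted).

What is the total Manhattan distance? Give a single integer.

Tile 8: (0,1)->(2,1) = 2
Tile 3: (0,2)->(0,2) = 0
Tile 4: (1,0)->(1,0) = 0
Tile 7: (1,1)->(2,0) = 2
Tile 2: (1,2)->(0,1) = 2
Tile 6: (2,0)->(1,2) = 3
Tile 1: (2,1)->(0,0) = 3
Tile 5: (2,2)->(1,1) = 2
Sum: 2 + 0 + 0 + 2 + 2 + 3 + 3 + 2 = 14

Answer: 14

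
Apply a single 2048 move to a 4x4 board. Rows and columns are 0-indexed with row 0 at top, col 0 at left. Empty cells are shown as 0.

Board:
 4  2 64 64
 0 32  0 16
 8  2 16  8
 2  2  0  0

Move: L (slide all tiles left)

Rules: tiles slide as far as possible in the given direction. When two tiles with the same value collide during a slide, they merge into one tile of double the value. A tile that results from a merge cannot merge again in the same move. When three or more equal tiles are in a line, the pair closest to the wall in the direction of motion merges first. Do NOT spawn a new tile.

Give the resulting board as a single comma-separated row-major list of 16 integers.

Slide left:
row 0: [4, 2, 64, 64] -> [4, 2, 128, 0]
row 1: [0, 32, 0, 16] -> [32, 16, 0, 0]
row 2: [8, 2, 16, 8] -> [8, 2, 16, 8]
row 3: [2, 2, 0, 0] -> [4, 0, 0, 0]

Answer: 4, 2, 128, 0, 32, 16, 0, 0, 8, 2, 16, 8, 4, 0, 0, 0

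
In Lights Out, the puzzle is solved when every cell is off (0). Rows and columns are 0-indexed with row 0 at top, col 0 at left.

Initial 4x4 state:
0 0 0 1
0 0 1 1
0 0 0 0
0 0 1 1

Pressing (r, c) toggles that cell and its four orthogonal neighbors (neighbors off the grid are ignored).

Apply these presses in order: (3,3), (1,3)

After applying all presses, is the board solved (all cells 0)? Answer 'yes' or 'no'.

Answer: yes

Derivation:
After press 1 at (3,3):
0 0 0 1
0 0 1 1
0 0 0 1
0 0 0 0

After press 2 at (1,3):
0 0 0 0
0 0 0 0
0 0 0 0
0 0 0 0

Lights still on: 0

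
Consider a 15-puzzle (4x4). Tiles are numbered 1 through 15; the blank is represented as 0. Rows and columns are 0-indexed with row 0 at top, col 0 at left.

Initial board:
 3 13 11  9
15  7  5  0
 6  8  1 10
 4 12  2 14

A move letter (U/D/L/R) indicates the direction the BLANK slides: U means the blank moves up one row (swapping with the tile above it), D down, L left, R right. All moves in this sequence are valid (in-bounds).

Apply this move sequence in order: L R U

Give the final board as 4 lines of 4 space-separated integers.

Answer:  3 13 11  0
15  7  5  9
 6  8  1 10
 4 12  2 14

Derivation:
After move 1 (L):
 3 13 11  9
15  7  0  5
 6  8  1 10
 4 12  2 14

After move 2 (R):
 3 13 11  9
15  7  5  0
 6  8  1 10
 4 12  2 14

After move 3 (U):
 3 13 11  0
15  7  5  9
 6  8  1 10
 4 12  2 14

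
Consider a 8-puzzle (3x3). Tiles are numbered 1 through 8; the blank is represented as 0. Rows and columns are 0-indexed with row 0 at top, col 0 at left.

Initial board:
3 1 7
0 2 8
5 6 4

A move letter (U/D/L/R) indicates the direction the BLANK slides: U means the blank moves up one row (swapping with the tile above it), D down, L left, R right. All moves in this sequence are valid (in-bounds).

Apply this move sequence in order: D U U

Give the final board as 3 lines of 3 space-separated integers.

After move 1 (D):
3 1 7
5 2 8
0 6 4

After move 2 (U):
3 1 7
0 2 8
5 6 4

After move 3 (U):
0 1 7
3 2 8
5 6 4

Answer: 0 1 7
3 2 8
5 6 4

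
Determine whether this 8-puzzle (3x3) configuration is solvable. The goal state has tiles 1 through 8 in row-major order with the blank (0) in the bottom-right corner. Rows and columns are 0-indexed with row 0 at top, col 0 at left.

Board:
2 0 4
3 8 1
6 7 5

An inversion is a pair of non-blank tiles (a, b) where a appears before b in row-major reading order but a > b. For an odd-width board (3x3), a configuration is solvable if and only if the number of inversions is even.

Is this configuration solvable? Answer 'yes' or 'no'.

Answer: yes

Derivation:
Inversions (pairs i<j in row-major order where tile[i] > tile[j] > 0): 10
10 is even, so the puzzle is solvable.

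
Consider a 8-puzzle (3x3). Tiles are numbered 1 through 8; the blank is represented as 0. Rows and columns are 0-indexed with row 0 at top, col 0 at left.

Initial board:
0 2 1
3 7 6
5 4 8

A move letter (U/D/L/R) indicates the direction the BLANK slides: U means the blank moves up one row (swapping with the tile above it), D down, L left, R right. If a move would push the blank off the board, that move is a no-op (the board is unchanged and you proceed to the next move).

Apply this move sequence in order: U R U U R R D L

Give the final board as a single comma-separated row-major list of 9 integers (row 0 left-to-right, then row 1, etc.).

Answer: 2, 1, 6, 3, 0, 7, 5, 4, 8

Derivation:
After move 1 (U):
0 2 1
3 7 6
5 4 8

After move 2 (R):
2 0 1
3 7 6
5 4 8

After move 3 (U):
2 0 1
3 7 6
5 4 8

After move 4 (U):
2 0 1
3 7 6
5 4 8

After move 5 (R):
2 1 0
3 7 6
5 4 8

After move 6 (R):
2 1 0
3 7 6
5 4 8

After move 7 (D):
2 1 6
3 7 0
5 4 8

After move 8 (L):
2 1 6
3 0 7
5 4 8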